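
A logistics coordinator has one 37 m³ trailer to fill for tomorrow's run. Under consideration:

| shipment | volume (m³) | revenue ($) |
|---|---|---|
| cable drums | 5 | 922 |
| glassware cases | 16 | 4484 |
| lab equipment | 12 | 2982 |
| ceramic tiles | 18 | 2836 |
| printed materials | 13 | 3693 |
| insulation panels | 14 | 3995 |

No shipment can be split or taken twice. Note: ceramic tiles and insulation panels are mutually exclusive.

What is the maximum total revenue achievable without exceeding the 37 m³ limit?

9401

A density-first pass picks cable drums + printed materials + insulation panels — 8610 at 32 m³.
The 13 m³ tied up in printed materials is better spent on glassware cases — total rises to 9401 (35 m³).
The closest alternative, cable drums + glassware cases + printed materials, reaches only 9099.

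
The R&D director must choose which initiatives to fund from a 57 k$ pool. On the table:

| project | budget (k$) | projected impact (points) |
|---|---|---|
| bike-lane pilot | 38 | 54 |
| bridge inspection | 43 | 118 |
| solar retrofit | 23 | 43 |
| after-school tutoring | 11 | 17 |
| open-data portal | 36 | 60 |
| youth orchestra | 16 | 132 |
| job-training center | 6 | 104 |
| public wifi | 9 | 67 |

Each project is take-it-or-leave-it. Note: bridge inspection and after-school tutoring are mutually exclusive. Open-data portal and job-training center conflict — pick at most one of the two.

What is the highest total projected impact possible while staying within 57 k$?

346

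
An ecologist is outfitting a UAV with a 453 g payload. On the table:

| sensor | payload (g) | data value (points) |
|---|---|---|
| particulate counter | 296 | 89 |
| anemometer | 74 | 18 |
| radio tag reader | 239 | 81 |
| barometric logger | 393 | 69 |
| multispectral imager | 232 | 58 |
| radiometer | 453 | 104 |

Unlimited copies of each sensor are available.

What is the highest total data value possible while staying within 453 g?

Density check — radio tag reader 0.34, particulate counter 0.30, multispectral imager 0.25, anemometer 0.24 are the best per g.
The ratio heuristic lands on 2×anemometer + radio tag reader (117) but leaves 66 g idle.
Replace radio tag reader with particulate counter: the trade gains 8 net, giving 125 at 444 g.
Every other selection either busts 453 g or fails to beat 125.

125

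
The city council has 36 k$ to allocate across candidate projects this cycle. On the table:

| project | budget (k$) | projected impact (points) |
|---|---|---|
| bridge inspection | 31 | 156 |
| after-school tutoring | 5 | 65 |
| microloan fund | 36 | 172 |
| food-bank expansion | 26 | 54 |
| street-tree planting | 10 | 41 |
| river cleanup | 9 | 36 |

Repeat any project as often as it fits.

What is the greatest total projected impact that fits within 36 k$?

455

Best packing: 7×after-school tutoring — 35 k$, 455 total.
No other feasible combination exceeds 455.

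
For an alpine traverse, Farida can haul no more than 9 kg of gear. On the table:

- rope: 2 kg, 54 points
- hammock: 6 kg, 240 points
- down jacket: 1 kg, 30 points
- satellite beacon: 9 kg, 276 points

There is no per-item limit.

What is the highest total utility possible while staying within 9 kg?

Best packing: hammock + 3×down jacket — 9 kg, 330 total.
Every other selection either busts 9 kg or fails to beat 330.

330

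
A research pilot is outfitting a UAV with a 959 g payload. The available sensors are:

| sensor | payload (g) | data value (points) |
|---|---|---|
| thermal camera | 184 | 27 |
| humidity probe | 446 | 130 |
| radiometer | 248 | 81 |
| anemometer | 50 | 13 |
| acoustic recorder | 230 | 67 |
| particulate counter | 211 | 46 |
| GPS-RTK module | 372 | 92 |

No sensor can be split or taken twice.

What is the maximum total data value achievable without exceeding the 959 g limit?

278

Ranking by ratio (data value/g): radiometer 0.33, humidity probe 0.29, acoustic recorder 0.29.
Best packing: humidity probe + radiometer + acoustic recorder — 924 g, 278 total.
No other feasible combination exceeds 278.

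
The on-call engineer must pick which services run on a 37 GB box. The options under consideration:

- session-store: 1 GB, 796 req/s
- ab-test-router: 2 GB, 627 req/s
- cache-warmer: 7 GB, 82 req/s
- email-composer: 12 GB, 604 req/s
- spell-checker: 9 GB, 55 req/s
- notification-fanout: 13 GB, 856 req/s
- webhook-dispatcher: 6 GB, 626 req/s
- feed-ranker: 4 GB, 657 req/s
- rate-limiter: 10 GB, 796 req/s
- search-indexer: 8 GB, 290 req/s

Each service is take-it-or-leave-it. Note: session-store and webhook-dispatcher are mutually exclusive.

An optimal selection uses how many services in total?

6

Optimal total is 3814.
For example session-store + ab-test-router + cache-warmer + notification-fanout + feed-ranker + rate-limiter achieves it, using 37 GB.
Every optimal selection uses 6 services.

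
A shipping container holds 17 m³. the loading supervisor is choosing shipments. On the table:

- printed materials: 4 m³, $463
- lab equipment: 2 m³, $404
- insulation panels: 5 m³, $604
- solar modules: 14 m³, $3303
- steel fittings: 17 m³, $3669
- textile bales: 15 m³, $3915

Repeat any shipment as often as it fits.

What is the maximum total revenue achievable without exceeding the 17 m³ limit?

4319

Lab equipment + textile bales uses 17 of the 17 m³ and totals 4319.
Nothing else within 17 m³ beats 4319.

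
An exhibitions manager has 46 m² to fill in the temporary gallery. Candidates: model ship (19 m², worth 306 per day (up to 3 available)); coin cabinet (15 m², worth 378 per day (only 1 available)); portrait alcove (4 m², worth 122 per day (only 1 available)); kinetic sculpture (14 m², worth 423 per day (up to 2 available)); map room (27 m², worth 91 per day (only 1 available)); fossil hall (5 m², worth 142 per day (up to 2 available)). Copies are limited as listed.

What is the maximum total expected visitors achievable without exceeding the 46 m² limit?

1252

Ranking by ratio (expected visitors/m²): portrait alcove 30.50, kinetic sculpture 30.21, fossil hall 28.40, coin cabinet 25.20.
Taking portrait alcove + 2×kinetic sculpture + 2×fossil hall: 42 m² used, 1252 in expected visitors.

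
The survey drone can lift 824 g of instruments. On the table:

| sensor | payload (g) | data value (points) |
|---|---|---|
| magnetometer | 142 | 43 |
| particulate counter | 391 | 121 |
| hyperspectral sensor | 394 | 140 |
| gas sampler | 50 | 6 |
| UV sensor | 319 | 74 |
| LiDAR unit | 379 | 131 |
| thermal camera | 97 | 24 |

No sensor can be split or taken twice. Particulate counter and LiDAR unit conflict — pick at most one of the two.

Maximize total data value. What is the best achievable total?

277

Hyperspectral sensor + gas sampler + LiDAR unit uses 823 of the 824 g and totals 277.
Runner-up hyperspectral sensor + LiDAR unit tops out at 271.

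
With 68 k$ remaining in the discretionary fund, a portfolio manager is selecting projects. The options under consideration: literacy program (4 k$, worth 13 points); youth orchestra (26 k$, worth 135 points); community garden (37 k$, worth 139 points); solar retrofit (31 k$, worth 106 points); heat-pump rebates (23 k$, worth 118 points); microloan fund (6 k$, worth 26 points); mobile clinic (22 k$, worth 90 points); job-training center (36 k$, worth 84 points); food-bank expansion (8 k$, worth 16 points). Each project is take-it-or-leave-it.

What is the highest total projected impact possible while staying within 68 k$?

Taking literacy program + youth orchestra + heat-pump rebates + microloan fund + food-bank expansion: 67 k$ used, 308 in projected impact.
An exhaustive check of the 512 subsets confirms 308.

308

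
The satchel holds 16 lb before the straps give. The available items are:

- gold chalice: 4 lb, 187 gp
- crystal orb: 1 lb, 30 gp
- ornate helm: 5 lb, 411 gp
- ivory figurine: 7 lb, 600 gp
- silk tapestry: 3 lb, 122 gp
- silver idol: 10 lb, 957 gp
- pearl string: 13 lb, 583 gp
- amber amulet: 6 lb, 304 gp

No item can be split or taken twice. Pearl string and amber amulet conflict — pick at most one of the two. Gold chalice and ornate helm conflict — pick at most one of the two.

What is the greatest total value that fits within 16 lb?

Crystal orb + ornate helm + silver idol uses 16 of the 16 lb and totals 1398.
No other feasible combination exceeds 1398.

1398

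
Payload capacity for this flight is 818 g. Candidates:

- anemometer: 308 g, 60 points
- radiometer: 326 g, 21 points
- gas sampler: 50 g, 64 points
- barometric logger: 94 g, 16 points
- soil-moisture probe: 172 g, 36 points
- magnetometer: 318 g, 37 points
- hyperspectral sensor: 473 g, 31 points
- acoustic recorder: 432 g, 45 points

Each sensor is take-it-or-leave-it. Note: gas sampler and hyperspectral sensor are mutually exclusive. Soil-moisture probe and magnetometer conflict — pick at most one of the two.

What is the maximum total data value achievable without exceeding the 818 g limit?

177

Ranking by ratio (data value/g): gas sampler 1.28, soil-moisture probe 0.21, anemometer 0.19.
Taking the top-ratio sensors first gives anemometer + gas sampler + barometric logger + soil-moisture probe for 176 (624 g).
Replace soil-moisture probe with magnetometer: the trade gains 1 net, giving 177 at 770 g.
Runner-up anemometer + gas sampler + barometric logger + soil-moisture probe tops out at 176.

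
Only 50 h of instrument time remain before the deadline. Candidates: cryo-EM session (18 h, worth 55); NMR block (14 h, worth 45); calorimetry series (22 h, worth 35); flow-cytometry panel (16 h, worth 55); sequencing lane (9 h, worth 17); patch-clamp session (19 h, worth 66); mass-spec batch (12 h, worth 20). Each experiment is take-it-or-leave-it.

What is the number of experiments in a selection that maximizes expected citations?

3

Optimal total is 166.
One optimal bundle: NMR block + flow-cytometry panel + patch-clamp session (49 h).
Any selection reaching 166 contains exactly 3 experiments.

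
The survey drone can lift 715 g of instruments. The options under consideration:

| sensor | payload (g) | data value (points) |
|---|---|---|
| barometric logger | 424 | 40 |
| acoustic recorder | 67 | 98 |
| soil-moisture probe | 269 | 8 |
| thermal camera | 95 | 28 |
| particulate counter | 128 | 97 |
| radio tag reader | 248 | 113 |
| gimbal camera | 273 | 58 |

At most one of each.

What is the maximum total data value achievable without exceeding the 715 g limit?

336

Taking acoustic recorder + thermal camera + particulate counter + radio tag reader: 538 g used, 336 in data value.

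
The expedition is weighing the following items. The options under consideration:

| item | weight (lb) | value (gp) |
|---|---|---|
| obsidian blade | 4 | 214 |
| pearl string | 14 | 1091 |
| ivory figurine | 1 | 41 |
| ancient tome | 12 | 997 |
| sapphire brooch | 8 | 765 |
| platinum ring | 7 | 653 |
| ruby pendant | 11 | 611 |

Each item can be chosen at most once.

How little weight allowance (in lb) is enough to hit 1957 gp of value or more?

Look for the lowest-weight combination reaching 1957.
obsidian blade + ancient tome + sapphire brooch reaches 1976 using 24 lb.
Any bundle with less than 24 lb falls short of 1957.

24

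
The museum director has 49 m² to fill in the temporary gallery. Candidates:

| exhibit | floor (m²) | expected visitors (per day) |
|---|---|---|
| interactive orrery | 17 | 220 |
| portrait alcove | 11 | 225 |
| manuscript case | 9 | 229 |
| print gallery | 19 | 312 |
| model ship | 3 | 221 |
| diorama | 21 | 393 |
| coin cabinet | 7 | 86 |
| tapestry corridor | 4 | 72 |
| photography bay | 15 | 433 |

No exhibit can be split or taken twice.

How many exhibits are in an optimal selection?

Best achievable expected visitors is 1276.
For example manuscript case + model ship + diorama + photography bay achieves it, using 48 m².
All optima have 4 exhibits.

4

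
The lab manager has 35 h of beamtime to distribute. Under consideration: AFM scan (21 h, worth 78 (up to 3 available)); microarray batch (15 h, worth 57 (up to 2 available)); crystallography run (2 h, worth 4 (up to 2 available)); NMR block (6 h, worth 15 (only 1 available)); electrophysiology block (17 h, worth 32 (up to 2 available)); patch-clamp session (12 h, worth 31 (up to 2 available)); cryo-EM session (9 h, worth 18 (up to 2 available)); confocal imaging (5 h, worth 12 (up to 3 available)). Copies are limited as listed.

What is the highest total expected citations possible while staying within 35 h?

126

2×microarray batch + confocal imaging uses 35 of the 35 h and totals 126.
No other feasible combination exceeds 126.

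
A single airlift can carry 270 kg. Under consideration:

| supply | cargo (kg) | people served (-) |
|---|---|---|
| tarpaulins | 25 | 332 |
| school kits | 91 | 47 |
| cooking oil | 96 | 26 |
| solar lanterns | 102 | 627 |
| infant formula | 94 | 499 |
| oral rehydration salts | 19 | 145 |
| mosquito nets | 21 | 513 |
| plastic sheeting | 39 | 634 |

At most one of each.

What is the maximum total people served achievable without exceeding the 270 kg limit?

A density-first pass picks tarpaulins + solar lanterns + oral rehydration salts + mosquito nets + plastic sheeting — 2251 at 206 kg.
The 44 kg tied up in tarpaulins and oral rehydration salts is better spent on infant formula — total rises to 2273 (256 kg).
The spare 14 kg is too small for any remaining supply, and no exchange beats 2273.

2273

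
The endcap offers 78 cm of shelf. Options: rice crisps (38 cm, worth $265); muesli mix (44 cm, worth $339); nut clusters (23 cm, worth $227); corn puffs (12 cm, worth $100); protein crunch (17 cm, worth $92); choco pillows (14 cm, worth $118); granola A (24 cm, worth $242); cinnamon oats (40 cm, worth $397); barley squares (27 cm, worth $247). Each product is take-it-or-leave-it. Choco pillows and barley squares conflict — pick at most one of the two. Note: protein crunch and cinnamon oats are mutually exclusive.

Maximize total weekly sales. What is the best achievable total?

757

The ratio ordering already packs tightly: choco pillows + granola A + cinnamon oats, 78 cm, 757.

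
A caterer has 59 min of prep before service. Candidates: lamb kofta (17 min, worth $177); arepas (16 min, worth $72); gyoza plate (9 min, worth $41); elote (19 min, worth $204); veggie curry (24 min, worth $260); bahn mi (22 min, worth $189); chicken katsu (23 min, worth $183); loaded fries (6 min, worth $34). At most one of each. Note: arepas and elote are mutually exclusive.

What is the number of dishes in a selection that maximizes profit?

3

The maximum profit within 59 min is 570.
For example lamb kofta + elote + bahn mi achieves it, using 58 min.
Every optimal selection uses 3 dishes.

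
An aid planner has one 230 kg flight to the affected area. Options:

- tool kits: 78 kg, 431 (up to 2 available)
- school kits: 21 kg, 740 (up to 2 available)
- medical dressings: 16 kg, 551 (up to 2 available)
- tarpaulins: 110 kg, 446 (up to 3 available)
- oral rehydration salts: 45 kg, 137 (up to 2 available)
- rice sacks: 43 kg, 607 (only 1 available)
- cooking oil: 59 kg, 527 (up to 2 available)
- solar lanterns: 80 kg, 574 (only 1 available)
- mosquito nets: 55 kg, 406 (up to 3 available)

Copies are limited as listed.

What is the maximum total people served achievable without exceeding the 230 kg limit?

4001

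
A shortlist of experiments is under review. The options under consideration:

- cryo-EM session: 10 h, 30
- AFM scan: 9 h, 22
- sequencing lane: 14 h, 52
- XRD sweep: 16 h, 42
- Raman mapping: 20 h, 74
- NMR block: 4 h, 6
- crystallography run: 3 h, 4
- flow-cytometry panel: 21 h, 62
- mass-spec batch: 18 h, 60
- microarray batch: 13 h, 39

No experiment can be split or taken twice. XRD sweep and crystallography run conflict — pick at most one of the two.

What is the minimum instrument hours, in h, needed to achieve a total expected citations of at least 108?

32

Minimise h subject to total expected citations ≥ 108.
sequencing lane + mass-spec batch reaches 112 using 32 h.
No combination under 32 h hits 108.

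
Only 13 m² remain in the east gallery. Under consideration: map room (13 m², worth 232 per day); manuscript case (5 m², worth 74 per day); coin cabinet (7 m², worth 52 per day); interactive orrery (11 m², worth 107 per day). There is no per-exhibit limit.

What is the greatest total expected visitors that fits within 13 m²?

232

Map room uses 13 of the 13 m² and totals 232.
Nothing else within 13 m² beats 232.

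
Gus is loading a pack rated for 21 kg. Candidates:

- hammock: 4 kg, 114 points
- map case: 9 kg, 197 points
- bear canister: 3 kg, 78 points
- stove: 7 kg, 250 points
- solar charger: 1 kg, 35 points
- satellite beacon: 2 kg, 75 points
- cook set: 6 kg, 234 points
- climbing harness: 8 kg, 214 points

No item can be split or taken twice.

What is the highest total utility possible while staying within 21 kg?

Ranking by ratio (utility/kg): cook set 39.00, satellite beacon 37.50, stove 35.71.
Greedy by ratio would take hammock + stove + solar charger + satellite beacon + cook set: 20 kg used, total 708.
The 2 kg tied up in satellite beacon is better spent on bear canister — total rises to 711 (21 kg).
That's the maximum — no swap from here does better than 711.

711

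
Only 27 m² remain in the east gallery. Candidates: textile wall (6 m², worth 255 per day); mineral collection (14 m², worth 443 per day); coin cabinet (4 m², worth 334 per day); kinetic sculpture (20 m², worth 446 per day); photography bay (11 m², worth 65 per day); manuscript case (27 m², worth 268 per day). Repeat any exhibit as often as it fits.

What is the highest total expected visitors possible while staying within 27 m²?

2004

Density check — coin cabinet 83.50, textile wall 42.50, mineral collection 31.64, kinetic sculpture 22.30 are the best per m².
The ratio ordering already packs tightly: 6×coin cabinet, 24 m², 2004.
The spare 3 m² is too small for any remaining exhibit, and no exchange beats 2004.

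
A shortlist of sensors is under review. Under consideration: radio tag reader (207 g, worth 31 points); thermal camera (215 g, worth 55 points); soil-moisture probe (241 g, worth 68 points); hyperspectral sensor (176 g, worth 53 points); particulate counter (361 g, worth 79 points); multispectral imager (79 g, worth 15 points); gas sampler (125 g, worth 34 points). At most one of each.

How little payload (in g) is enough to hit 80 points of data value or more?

301

Need the lightest bundle worth ≥ 80.
hyperspectral sensor + gas sampler: 87 data value at 301 g.
Any bundle with less than 301 g falls short of 80.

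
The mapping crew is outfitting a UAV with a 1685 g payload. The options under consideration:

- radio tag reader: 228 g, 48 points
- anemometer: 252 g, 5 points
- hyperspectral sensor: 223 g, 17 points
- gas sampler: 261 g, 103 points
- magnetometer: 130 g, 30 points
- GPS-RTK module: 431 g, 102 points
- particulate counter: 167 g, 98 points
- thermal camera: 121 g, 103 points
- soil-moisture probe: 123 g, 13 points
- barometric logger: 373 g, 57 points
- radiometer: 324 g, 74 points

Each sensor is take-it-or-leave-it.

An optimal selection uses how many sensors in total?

7

Optimal total is 558.
radio tag reader + gas sampler + magnetometer + GPS-RTK module + particulate counter + thermal camera + radiometer hits 558 at 1662 g.
Every optimal selection uses 7 sensors.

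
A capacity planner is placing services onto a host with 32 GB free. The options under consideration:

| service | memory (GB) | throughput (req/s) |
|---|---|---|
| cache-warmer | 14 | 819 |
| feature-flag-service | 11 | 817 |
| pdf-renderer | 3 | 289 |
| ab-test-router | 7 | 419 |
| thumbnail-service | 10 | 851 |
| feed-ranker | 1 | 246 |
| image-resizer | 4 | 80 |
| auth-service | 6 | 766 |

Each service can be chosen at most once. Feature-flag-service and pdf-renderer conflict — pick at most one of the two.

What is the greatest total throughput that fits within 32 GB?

2760

Feature-flag-service + thumbnail-service + feed-ranker + image-resizer + auth-service uses 32 of the 32 GB and totals 2760.
Runner-up cache-warmer + thumbnail-service + feed-ranker + auth-service tops out at 2682.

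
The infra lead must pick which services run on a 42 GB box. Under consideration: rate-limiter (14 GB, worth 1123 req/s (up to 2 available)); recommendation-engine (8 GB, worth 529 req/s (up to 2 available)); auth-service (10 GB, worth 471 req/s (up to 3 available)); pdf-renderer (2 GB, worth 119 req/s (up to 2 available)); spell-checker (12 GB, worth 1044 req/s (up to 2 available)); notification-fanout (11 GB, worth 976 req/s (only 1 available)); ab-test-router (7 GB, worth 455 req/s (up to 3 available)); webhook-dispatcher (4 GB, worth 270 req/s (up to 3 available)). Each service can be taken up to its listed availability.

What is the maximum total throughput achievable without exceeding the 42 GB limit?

The ratio heuristic lands on pdf-renderer + 2×spell-checker + notification-fanout + webhook-dispatcher (3453) but leaves 1 GB idle.
Replace pdf-renderer and webhook-dispatcher with ab-test-router: the trade gains 66 net, giving 3519 at 42 GB.
Every other selection either busts 42 GB or exceeds an availability limit or fails to beat 3519.

3519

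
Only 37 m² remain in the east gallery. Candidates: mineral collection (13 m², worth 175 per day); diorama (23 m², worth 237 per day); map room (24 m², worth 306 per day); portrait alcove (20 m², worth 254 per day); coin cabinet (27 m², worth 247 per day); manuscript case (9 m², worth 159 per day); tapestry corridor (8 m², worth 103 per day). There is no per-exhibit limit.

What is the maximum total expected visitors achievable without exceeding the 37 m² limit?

636

Density check — manuscript case 17.67, mineral collection 13.46, tapestry corridor 12.88, map room 12.75 are the best per m².
4×manuscript case uses 36 of the 37 m² and totals 636.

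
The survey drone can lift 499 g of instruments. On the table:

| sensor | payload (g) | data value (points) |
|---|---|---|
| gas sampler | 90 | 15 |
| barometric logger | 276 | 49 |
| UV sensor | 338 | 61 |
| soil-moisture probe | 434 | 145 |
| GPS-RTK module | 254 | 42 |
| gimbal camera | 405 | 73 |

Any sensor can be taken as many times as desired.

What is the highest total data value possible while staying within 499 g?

145

Best packing: soil-moisture probe — 434 g, 145 total.
The spare 65 g is too small for any remaining sensor, and no exchange beats 145.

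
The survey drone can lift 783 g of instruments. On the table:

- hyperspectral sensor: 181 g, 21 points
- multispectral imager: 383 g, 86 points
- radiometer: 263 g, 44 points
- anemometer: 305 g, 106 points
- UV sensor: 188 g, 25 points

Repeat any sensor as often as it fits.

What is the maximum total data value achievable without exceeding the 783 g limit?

212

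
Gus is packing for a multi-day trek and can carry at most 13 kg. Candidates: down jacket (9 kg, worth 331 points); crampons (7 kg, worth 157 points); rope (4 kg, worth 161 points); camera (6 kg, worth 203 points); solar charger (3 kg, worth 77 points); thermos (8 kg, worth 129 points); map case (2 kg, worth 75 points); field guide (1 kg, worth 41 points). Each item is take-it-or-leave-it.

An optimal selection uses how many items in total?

2

The maximum utility within 13 kg is 492.
down jacket + rope hits 492 at 13 kg.
Every optimal selection uses 2 items.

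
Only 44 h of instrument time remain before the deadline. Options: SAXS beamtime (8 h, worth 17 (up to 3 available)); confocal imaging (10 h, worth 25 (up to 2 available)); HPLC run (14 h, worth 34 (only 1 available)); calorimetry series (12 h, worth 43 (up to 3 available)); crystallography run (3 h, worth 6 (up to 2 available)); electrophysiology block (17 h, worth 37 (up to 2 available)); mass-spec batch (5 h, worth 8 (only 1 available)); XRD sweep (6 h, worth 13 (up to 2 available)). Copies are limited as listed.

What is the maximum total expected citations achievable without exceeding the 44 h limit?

Ranking by ratio (expected citations/h): calorimetry series 3.58, confocal imaging 2.50, HPLC run 2.43.
Taking the top-ratio experiments first gives 3×calorimetry series + XRD sweep for 142 (42 h).
Replace XRD sweep with SAXS beamtime: the trade gains 4 net, giving 146 at 44 h.

146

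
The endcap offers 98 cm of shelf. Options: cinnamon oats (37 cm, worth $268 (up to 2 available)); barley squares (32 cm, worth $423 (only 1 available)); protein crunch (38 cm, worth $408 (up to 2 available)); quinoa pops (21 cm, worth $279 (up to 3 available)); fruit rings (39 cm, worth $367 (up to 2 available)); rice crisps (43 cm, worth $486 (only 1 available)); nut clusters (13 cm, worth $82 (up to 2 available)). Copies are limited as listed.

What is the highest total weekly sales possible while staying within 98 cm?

1260

Density check — quinoa pops 13.29, barley squares 13.22, rice crisps 11.30, protein crunch 10.74 are the best per cm.
The ratio ordering already packs tightly: barley squares + 3×quinoa pops, 95 cm, 1260.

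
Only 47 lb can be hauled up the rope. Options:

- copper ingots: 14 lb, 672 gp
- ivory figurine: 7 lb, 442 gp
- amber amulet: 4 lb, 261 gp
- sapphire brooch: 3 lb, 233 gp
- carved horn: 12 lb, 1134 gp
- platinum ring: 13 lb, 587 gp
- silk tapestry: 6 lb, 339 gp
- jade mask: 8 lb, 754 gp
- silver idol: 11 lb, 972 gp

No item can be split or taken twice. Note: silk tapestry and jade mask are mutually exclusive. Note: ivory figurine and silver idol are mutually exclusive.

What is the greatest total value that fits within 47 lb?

3680

Best packing: sapphire brooch + carved horn + platinum ring + jade mask + silver idol — 47 lb, 3680 total.
Every other selection either busts 47 lb or breaks a pairing rule or fails to beat 3680.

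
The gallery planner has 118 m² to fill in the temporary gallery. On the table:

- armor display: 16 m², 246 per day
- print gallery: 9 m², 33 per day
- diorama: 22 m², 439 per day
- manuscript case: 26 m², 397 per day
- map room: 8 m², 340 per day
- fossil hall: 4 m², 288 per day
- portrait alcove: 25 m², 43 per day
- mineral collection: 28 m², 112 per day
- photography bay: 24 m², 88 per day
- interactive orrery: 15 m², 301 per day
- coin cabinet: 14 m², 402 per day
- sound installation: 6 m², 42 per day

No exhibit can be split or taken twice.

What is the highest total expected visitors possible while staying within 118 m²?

2455

Taking armor display + diorama + manuscript case + map room + fossil hall + interactive orrery + coin cabinet + sound installation: 111 m² used, 2455 in expected visitors.
That's the maximum — no swap from here does better than 2455.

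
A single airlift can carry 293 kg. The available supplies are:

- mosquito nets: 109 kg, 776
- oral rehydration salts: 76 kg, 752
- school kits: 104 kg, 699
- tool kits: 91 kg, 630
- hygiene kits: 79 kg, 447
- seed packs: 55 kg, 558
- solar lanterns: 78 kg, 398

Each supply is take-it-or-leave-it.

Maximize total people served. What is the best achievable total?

Ranking by ratio (people served/kg): seed packs 10.15, oral rehydration salts 9.89, mosquito nets 7.12, tool kits 6.92.
Taking the top-ratio supplies first gives mosquito nets + oral rehydration salts + seed packs for 2086 (240 kg).
The 55 kg tied up in seed packs is better spent on school kits — total rises to 2227 (289 kg).
No other feasible combination exceeds 2227.

2227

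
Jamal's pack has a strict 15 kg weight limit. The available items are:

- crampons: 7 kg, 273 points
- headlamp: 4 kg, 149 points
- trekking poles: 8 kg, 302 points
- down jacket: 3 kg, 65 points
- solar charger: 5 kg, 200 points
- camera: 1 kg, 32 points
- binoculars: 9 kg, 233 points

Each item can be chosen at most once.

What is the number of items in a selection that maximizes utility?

2

The maximum utility within 15 kg is 575.
One optimal bundle: crampons + trekking poles (15 kg).
Any selection reaching 575 contains exactly 2 items.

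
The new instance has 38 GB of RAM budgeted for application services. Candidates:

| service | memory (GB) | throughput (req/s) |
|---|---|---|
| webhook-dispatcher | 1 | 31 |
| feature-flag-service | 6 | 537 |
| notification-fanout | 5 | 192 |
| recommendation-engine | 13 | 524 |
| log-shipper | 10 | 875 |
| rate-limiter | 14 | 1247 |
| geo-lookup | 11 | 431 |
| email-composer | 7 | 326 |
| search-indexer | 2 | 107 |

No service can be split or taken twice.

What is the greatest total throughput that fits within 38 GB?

3016

Greedy by ratio would take webhook-dispatcher + feature-flag-service + notification-fanout + log-shipper + rate-limiter + search-indexer: 38 GB used, total 2989.
Dropping notification-fanout and search-indexer frees 7 GB; slotting in email-composer (7 GB) lifts the total to 3016 at 38 GB.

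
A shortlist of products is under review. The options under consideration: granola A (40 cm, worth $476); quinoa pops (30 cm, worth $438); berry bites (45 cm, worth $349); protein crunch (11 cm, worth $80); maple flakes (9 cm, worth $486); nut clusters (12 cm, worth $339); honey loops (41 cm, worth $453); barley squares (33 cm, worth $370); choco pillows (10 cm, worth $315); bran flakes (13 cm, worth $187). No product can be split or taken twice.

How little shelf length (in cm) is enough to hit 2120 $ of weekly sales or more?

107

Look for the lowest-shelf combination reaching 2120.
quinoa pops + maple flakes + nut clusters + barley squares + choco pillows + bran flakes: 2135 weekly sales at 107 cm.
Below 107 cm the best achievable stays under 2120.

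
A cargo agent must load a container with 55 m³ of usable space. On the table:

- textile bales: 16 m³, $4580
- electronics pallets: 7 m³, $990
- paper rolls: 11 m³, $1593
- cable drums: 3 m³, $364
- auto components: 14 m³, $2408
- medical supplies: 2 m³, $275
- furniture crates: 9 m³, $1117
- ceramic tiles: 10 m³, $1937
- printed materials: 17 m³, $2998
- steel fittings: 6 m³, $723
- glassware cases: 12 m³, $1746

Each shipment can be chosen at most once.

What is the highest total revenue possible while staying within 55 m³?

11261

Ranking by ratio (revenue/m³): textile bales 286.25, ceramic tiles 193.70, printed materials 176.35, auto components 172.00.
Taking textile bales + ceramic tiles + printed materials + glassware cases: 55 m³ used, 11261 in revenue.
An exhaustive check of the 2048 subsets confirms 11261.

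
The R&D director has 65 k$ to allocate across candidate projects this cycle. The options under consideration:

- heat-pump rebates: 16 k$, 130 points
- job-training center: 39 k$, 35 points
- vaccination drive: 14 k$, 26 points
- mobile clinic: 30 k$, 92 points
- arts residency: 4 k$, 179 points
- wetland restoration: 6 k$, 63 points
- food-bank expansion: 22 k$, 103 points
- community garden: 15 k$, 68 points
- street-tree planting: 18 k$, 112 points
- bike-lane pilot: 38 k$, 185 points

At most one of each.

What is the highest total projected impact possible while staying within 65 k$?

557

Ranking by ratio (projected impact/k$): arts residency 44.75, wetland restoration 10.50, heat-pump rebates 8.12, street-tree planting 6.22.
Greedy by ratio would take heat-pump rebates + arts residency + wetland restoration + community garden + street-tree planting: 59 k$ used, total 552.
The 33 k$ tied up in community garden and street-tree planting is better spent on bike-lane pilot — total rises to 557 (64 k$).
The closest alternative, heat-pump rebates + arts residency + wetland restoration + community garden + street-tree planting, reaches only 552.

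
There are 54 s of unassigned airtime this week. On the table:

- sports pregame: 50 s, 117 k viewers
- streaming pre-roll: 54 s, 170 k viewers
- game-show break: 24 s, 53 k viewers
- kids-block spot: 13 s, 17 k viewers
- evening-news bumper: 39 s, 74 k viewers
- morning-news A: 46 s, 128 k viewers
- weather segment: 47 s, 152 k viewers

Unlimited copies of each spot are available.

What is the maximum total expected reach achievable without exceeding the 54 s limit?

170

Ranking by ratio (expected reach/s): weather segment 3.23, streaming pre-roll 3.15, morning-news A 2.78.
Greedy by ratio would take weather segment: 47 s used, total 152.
The 47 s tied up in weather segment is better spent on streaming pre-roll — total rises to 170 (54 s).
That's the maximum — no swap from here does better than 170.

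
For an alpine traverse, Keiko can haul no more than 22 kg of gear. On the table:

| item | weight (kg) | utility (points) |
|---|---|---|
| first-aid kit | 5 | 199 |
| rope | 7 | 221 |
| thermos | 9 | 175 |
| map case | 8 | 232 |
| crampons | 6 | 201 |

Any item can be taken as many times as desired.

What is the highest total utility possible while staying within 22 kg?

818

A density-first pass picks 4×first-aid kit — 796 at 20 kg.
The 5 kg tied up in first-aid kit is better spent on rope — total rises to 818 (22 kg).
Every other selection either busts 22 kg or fails to beat 818.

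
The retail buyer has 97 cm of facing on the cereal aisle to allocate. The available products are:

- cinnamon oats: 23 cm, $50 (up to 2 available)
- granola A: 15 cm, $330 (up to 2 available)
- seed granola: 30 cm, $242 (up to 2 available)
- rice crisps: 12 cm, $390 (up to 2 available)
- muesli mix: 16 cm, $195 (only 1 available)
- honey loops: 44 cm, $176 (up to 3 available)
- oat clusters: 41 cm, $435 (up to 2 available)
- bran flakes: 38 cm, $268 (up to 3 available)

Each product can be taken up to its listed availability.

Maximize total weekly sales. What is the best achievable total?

1875

Filling by ratio: cinnamon oats + 2×granola A + 2×rice crisps + muesli mix for 1685, with 4 cm left unused.
The 39 cm tied up in cinnamon oats and muesli mix is better spent on oat clusters — total rises to 1875 (95 cm).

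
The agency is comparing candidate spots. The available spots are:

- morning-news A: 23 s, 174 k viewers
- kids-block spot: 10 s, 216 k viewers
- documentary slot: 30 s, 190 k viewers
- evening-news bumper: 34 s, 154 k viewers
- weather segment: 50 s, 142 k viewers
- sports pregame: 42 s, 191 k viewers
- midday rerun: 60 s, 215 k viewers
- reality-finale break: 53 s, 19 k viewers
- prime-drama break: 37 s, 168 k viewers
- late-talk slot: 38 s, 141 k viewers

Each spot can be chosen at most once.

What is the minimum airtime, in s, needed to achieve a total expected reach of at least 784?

123

Look for the lowest-airtime combination reaching 784.
morning-news A + kids-block spot + documentary slot + midday rerun reaches 795 using 123 s.
No combination under 123 s hits 784.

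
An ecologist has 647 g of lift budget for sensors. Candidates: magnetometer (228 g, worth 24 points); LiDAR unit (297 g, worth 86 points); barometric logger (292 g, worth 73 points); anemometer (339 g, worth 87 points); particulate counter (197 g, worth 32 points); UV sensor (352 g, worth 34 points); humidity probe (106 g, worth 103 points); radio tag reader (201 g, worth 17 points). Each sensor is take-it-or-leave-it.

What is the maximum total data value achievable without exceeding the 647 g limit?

Filling by ratio: LiDAR unit + particulate counter + humidity probe for 221, with 47 g left unused.
Replace LiDAR unit with anemometer: the trade gains 1 net, giving 222 at 642 g.
Nothing else within 647 g beats 222.

222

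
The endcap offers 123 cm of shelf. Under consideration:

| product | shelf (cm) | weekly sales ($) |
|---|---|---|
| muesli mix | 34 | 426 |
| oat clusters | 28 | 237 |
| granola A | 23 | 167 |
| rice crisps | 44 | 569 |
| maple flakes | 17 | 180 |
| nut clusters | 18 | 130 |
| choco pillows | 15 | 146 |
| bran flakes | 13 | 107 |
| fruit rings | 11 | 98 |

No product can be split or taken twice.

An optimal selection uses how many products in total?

The maximum weekly sales within 123 cm is 1428.
One optimal bundle: muesli mix + rice crisps + maple flakes + choco pillows + bran flakes (123 cm).
Any selection reaching 1428 contains exactly 5 products.

5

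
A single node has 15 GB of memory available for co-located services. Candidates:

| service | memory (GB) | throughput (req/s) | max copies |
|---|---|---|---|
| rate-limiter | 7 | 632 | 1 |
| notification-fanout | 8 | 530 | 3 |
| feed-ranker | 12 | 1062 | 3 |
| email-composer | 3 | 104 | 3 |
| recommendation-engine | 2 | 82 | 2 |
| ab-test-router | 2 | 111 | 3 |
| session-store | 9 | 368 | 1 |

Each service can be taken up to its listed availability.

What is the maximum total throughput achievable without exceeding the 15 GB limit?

A density-first pass picks rate-limiter + notification-fanout — 1162 at 15 GB.
The 15 GB tied up in rate-limiter and notification-fanout is better spent on feed-ranker + ab-test-router — total rises to 1173 (14 GB).
Nothing else within 15 GB beats 1173.

1173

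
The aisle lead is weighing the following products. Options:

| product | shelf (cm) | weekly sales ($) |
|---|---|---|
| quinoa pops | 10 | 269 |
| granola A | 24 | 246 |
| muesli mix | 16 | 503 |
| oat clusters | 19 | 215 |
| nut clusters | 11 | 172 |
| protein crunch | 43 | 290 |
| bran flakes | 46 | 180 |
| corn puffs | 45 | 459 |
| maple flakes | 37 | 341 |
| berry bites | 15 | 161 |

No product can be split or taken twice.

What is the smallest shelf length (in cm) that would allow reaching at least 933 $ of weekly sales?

Look for the lowest-shelf combination reaching 933.
Taking quinoa pops + muesli mix + nut clusters gives 944 (≥ 933) for 37 cm.
No combination under 37 cm hits 933.

37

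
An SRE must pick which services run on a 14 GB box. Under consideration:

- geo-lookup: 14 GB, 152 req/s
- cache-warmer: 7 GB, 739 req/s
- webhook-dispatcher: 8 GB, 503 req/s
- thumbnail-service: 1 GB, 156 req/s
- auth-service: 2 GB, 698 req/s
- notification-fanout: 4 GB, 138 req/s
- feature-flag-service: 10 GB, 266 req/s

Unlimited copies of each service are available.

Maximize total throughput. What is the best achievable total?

Best packing: 7×auth-service — 14 GB, 4886 total.
That's the maximum — no swap from here does better than 4886.

4886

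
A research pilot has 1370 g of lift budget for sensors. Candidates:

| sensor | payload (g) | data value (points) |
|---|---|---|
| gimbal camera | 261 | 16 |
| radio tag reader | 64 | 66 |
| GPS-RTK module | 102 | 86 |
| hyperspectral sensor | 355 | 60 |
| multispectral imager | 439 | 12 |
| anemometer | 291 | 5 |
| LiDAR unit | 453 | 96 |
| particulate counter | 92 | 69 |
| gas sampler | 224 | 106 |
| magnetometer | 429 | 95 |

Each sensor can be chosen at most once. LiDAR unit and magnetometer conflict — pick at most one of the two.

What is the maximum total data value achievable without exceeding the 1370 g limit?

483

Radio tag reader + GPS-RTK module + hyperspectral sensor + LiDAR unit + particulate counter + gas sampler uses 1290 of the 1370 g and totals 483.
An exhaustive check of the 1024 subsets confirms 483.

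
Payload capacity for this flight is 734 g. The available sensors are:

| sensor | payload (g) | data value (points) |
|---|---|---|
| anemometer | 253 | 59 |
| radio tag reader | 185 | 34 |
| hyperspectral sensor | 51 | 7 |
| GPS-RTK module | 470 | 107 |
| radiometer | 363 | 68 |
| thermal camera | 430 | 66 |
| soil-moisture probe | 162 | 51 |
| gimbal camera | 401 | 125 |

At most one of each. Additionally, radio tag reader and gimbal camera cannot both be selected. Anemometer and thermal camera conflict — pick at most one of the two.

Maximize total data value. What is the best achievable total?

191

Filling by ratio: hyperspectral sensor + soil-moisture probe + gimbal camera for 183, with 120 g left unused.
The 162 g tied up in soil-moisture probe is better spent on anemometer — total rises to 191 (705 g).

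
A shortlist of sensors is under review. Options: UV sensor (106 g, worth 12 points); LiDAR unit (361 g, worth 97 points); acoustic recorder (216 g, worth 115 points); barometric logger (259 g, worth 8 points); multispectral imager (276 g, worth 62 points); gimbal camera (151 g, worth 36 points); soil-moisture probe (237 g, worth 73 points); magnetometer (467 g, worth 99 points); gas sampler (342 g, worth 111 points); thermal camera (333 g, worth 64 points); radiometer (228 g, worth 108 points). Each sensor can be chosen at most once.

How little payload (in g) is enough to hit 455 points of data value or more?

1280

Need the lightest bundle worth ≥ 455.
UV sensor + acoustic recorder + gimbal camera + soil-moisture probe + gas sampler + radiometer: 455 data value at 1280 g.
Any bundle with less than 1280 g falls short of 455.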